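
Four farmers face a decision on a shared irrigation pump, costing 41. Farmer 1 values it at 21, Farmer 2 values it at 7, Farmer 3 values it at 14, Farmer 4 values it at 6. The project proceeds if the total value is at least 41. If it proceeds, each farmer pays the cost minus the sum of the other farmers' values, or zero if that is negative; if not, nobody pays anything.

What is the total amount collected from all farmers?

21

Total value 48 ≥ cost 41, so it is built.
Farmer 1: others sum to 27; max(0, 41 - 27) = 14.
Farmer 2: others sum to 41; max(0, 41 - 41) = 0.
Farmer 3: others sum to 34; max(0, 41 - 34) = 7.
Farmer 4: others sum to 42; max(0, 41 - 42) = 0.
Total collected = 14 + 0 + 7 + 0 = 21.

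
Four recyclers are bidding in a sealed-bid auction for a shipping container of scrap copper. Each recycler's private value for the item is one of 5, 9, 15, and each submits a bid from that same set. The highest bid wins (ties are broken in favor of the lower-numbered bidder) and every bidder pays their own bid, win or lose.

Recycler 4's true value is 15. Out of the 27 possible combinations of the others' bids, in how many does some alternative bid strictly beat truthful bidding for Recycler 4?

20

Others bid (5, 5, 5): truth gives 0; bid 9 gives 6 > 0. Violating.
Others bid (5, 5, 15): truth gives -15; bid 5 gives -5 > -15. Violating.
Others bid (5, 9, 15): truth gives -15; bid 5 gives -5 > -15. Violating.
Others bid (5, 15, 5): truth gives -15; bid 5 gives -5 > -15. Violating.
Others bid (5, 5, 9): truth gives 0; no alternative beats it.
Others bid (5, 9, 5): truth gives 0; no alternative beats it.
(Checking all 27 profiles: 20 have a profitable deviation, 7 do not.)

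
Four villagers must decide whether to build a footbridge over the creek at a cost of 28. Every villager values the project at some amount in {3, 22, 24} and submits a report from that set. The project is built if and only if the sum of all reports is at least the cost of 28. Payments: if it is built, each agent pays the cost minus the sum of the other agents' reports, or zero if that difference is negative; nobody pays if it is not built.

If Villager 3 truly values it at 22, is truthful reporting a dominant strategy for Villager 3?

Yes

Check each profile of the others' reports and compare truth against every alternative report.
Others report (3, 3, 22): truth gives 22, best alternative gives 22.
Others report (3, 3, 24): truth gives 22, best alternative gives 22.
Others report (3, 22, 3): truth gives 22, best alternative gives 22.
Others report (3, 22, 22): truth gives 22, best alternative gives 22.
Others report (3, 22, 24): truth gives 22, best alternative gives 22.
Others report (3, 24, 3): truth gives 22, best alternative gives 22.
(Remaining 21 profiles checked similarly; truth is weakly best in each.)
In every case the truthful report is at least as good as any alternative, so it is a dominant strategy.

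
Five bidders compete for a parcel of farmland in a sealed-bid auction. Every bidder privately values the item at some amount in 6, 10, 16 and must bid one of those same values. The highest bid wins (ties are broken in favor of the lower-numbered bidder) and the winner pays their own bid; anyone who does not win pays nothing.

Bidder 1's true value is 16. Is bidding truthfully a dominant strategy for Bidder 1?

No

Consider the case where Bidder 2 bids 6, Bidder 3 bids 6, Bidder 4 bids 6 and Bidder 5 bids 6.
Truthful bid 16: wins, pays 16, utility 16 - 16 = 0.
Bid 6 instead: wins, pays 6, utility 16 - 6 = 10.
Since 10 > 0, bidding 6 is strictly better here, so truthful bidding is not dominant.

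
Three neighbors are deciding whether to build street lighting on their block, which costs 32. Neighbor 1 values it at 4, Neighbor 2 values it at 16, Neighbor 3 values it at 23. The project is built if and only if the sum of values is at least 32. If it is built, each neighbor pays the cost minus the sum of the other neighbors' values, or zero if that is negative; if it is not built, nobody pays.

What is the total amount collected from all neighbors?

Total value 43 ≥ cost 32, so it is built.
Neighbor 1: others sum to 39; max(0, 32 - 39) = 0.
Neighbor 2: others sum to 27; max(0, 32 - 27) = 5.
Neighbor 3: others sum to 20; max(0, 32 - 20) = 12.
Total collected = 0 + 5 + 12 = 17.

17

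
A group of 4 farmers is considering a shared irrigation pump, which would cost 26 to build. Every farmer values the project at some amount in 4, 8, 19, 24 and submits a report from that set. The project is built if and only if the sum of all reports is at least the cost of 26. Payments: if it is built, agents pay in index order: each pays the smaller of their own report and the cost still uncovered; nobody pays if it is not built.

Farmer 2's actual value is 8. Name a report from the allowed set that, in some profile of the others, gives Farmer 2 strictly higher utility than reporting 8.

Suppose Farmer 1 reports 4, Farmer 3 reports 4 and Farmer 4 reports 19.
Report 8: project built, pays 8, utility 8 - 8 = 0.
Report 4: project built, pays 4, utility 8 - 4 = 4.
So reporting 4 beats truth here (4 > 0).

4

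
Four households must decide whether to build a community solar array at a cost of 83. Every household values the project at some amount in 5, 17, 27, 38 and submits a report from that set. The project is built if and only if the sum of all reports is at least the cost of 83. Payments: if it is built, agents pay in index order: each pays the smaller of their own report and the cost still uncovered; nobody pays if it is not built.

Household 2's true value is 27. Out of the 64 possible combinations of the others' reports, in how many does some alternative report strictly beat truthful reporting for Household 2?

Others report (5, 27, 38): truth gives 0; report 17 gives 10 > 0. Violating.
Others report (5, 38, 27): truth gives 0; report 17 gives 10 > 0. Violating.
Others report (5, 38, 38): truth gives 0; report 5 gives 22 > 0. Violating.
Others report (17, 17, 38): truth gives 0; report 17 gives 10 > 0. Violating.
Others report (5, 5, 5): truth gives 0; no alternative beats it.
Others report (5, 5, 17): truth gives 0; no alternative beats it.
(Checking all 64 profiles: 32 have a profitable deviation, 32 do not.)

32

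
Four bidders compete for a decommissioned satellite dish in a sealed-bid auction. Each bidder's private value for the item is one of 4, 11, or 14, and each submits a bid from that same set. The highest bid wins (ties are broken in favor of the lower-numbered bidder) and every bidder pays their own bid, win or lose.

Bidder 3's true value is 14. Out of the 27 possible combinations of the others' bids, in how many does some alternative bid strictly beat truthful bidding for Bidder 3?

Others bid (4, 4, 4): truth gives 0; bid 11 gives 3 > 0. Violating.
Others bid (4, 4, 11): truth gives 0; bid 11 gives 3 > 0. Violating.
Others bid (4, 14, 4): truth gives -14; bid 4 gives -4 > -14. Violating.
Others bid (4, 14, 11): truth gives -14; bid 4 gives -4 > -14. Violating.
Others bid (4, 4, 14): truth gives 0; no alternative beats it.
Others bid (4, 11, 4): truth gives 0; no alternative beats it.
(Checking all 27 profiles: 17 have a profitable deviation, 10 do not.)

17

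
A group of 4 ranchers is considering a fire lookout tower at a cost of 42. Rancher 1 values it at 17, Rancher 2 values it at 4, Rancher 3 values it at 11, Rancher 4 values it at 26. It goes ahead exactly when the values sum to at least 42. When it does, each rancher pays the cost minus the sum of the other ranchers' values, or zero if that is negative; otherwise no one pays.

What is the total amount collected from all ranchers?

11

Total value 58 ≥ cost 42, so it is built.
Rancher 1: others sum to 41; max(0, 42 - 41) = 1.
Rancher 2: others sum to 54; max(0, 42 - 54) = 0.
Rancher 3: others sum to 47; max(0, 42 - 47) = 0.
Rancher 4: others sum to 32; max(0, 42 - 32) = 10.
Total collected = 1 + 0 + 0 + 10 = 11.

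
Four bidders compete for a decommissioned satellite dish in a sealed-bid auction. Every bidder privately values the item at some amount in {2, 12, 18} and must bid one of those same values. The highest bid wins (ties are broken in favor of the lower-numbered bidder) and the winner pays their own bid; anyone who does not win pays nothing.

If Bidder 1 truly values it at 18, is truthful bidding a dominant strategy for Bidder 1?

No

Consider the case where Bidder 2 bids 2, Bidder 3 bids 2 and Bidder 4 bids 2.
Truthful bid 18: wins, pays 18, utility 18 - 18 = 0.
Bid 2 instead: wins, pays 2, utility 18 - 2 = 16.
Since 16 > 0, bidding 2 is strictly better here, so truthful bidding is not dominant.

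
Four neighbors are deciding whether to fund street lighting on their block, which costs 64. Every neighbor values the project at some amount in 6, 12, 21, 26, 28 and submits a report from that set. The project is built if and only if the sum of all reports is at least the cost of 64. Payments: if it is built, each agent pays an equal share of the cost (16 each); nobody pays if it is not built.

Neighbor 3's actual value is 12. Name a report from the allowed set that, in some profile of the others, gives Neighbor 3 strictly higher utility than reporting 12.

Suppose Neighbor 1 reports 6, Neighbor 2 reports 21 and Neighbor 4 reports 26.
Report 12: project built, pays 16, utility 12 - 16 = -4.
Report 6: project not built, utility 0.
So reporting 6 beats truth here (0 > -4).

6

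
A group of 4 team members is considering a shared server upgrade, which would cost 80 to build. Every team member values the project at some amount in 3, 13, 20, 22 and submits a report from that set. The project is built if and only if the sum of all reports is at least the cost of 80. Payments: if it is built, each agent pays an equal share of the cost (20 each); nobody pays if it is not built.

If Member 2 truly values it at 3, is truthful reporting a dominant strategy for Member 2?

Yes

Check each profile of the others' reports and compare truth against every alternative report.
Others report (3, 3, 3): truth gives 0, best alternative gives 0.
Others report (3, 3, 13): truth gives 0, best alternative gives 0.
Others report (3, 3, 20): truth gives 0, best alternative gives 0.
Others report (3, 3, 22): truth gives 0, best alternative gives 0.
Others report (3, 13, 3): truth gives 0, best alternative gives 0.
Others report (3, 13, 13): truth gives 0, best alternative gives 0.
(Remaining 58 profiles checked similarly; truth is weakly best in each.)
In every case the truthful report is at least as good as any alternative, so it is a dominant strategy.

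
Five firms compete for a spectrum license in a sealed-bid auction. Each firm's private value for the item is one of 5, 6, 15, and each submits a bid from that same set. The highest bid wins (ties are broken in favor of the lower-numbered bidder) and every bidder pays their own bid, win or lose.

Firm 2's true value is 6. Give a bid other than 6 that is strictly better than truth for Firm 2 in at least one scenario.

5

Suppose Firm 1 bids 5, Firm 3 bids 5, Firm 4 bids 5 and Firm 5 bids 15.
Bid 6: loses but pays 6, utility -6.
Bid 5: loses but pays 5, utility -5.
So bidding 5 beats truth here (-5 > -6).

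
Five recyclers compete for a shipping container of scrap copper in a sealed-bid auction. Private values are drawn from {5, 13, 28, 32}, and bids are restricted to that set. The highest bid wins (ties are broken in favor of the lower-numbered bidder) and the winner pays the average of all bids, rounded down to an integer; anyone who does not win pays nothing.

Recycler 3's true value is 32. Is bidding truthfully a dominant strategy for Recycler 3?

No

Consider the case where Recycler 1 bids 5, Recycler 2 bids 5, Recycler 4 bids 5 and Recycler 5 bids 5.
Truthful bid 32: wins, pays 10, utility 32 - 10 = 22.
Bid 13 instead: wins, pays 6, utility 32 - 6 = 26.
Since 26 > 22, bidding 13 is strictly better here, so truthful bidding is not dominant.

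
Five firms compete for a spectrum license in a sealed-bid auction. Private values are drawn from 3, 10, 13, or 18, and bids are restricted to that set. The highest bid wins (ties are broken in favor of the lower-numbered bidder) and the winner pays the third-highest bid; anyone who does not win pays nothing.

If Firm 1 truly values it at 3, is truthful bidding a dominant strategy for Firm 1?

Check each profile of the others' bids and compare truth against every alternative bid.
Others bid (3, 3, 10, 10): truth gives 0, best alternative gives -7.
Others bid (3, 10, 3, 10): truth gives 0, best alternative gives -7.
Others bid (3, 10, 10, 3): truth gives 0, best alternative gives -7.
Others bid (3, 10, 10, 10): truth gives 0, best alternative gives -7.
Others bid (10, 3, 3, 10): truth gives 0, best alternative gives -7.
Others bid (10, 3, 10, 3): truth gives 0, best alternative gives -7.
(Remaining 250 profiles checked similarly; truth is weakly best in each.)
In every case the truthful bid is at least as good as any alternative, so it is a dominant strategy.

Yes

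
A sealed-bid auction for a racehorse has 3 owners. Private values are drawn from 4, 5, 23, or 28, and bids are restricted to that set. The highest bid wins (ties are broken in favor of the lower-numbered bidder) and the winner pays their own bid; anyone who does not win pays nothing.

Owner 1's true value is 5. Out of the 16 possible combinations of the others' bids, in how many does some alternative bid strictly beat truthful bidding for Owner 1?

1

Others bid (4, 4): truth gives 0; bid 4 gives 1 > 0. Violating.
Others bid (4, 5): truth gives 0; no alternative beats it.
Others bid (4, 23): truth gives 0; no alternative beats it.
(Checking all 16 profiles: 1 has a profitable deviation, 15 do not.)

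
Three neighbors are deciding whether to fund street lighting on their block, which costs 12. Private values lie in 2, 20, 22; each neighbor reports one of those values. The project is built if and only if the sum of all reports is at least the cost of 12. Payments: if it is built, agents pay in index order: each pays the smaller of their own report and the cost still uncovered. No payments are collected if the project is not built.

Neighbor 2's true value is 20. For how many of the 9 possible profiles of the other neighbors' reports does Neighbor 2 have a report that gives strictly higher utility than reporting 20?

Others report (2, 20): truth gives 10; report 2 gives 18 > 10. Violating.
Others report (2, 22): truth gives 10; report 2 gives 18 > 10. Violating.
Others report (2, 2): truth gives 10; no alternative beats it.
Others report (20, 2): truth gives 20; no alternative beats it.
(Checking all 9 profiles: 2 have a profitable deviation, 7 do not.)

2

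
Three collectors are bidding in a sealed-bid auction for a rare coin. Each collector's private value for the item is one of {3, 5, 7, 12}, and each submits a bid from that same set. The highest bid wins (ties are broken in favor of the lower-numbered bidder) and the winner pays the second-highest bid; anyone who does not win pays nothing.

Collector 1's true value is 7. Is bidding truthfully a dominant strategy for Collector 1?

Check each profile of the others' bids and compare truth against every alternative bid.
Others bid (3, 3): truth gives 4, best alternative gives 4.
Others bid (3, 5): truth gives 2, best alternative gives 2.
Others bid (5, 3): truth gives 2, best alternative gives 2.
Others bid (5, 5): truth gives 2, best alternative gives 2.
Others bid (3, 7): truth gives 0, best alternative gives 0.
Others bid (3, 12): truth gives 0, best alternative gives 0.
(Remaining 10 profiles checked similarly; truth is weakly best in each.)
In every case the truthful bid is at least as good as any alternative, so it is a dominant strategy.

Yes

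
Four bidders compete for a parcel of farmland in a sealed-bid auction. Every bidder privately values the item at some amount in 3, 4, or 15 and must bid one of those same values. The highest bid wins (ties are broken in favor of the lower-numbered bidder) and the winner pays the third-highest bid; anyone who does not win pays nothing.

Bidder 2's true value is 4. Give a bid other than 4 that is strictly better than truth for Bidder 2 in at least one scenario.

Suppose Bidder 1 bids 3, Bidder 3 bids 3 and Bidder 4 bids 15.
Bid 4: loses, pays 0, utility 0.
Bid 15: wins, pays 3, utility 4 - 3 = 1.
So bidding 15 beats truth here (1 > 0).

15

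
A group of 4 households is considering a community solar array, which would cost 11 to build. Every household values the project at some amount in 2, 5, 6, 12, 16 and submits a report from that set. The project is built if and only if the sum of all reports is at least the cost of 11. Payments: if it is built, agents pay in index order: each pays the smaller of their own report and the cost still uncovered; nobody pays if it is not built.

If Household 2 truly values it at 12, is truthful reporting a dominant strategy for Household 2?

No

Consider the case where Household 1 reports 2, Household 3 reports 2 and Household 4 reports 2.
Truthful report 12: project built, pays 9, utility 12 - 9 = 3.
Report 5 instead: project built, pays 5, utility 12 - 5 = 7.
Since 7 > 3, reporting 5 is strictly better here, so truthful reporting is not dominant.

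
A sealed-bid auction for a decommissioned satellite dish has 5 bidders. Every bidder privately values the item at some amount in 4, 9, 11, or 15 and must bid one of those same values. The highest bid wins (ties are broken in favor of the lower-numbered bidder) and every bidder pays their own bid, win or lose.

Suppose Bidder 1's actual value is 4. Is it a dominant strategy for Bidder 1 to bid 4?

Yes

Check each profile of the others' bids and compare truth against every alternative bid.
Others bid (4, 4, 4, 4): truth gives 0, best alternative gives -5.
Others bid (4, 4, 4, 15): truth gives -4, best alternative gives -9.
Others bid (4, 4, 9, 15): truth gives -4, best alternative gives -9.
Others bid (4, 4, 11, 15): truth gives -4, best alternative gives -9.
Others bid (4, 4, 15, 4): truth gives -4, best alternative gives -9.
Others bid (4, 4, 15, 9): truth gives -4, best alternative gives -9.
(Remaining 250 profiles checked similarly; truth is weakly best in each.)
In every case the truthful bid is at least as good as any alternative, so it is a dominant strategy.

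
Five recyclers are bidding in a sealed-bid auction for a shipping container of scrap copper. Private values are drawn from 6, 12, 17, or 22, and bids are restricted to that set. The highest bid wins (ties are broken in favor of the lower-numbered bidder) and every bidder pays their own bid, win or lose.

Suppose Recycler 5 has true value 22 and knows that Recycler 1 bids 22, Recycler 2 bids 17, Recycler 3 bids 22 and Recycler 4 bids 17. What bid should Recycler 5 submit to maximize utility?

6

Bid 6: loses but pays 6, utility -6.
Bid 12: loses but pays 12, utility -12.
Bid 17: loses but pays 17, utility -17.
Bid 22: loses but pays 22, utility -22.
The best choice is 6 with utility -6.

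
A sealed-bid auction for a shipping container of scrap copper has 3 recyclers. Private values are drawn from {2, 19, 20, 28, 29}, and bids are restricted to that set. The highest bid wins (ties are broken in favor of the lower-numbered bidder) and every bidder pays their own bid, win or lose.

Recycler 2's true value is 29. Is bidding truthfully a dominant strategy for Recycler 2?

Consider the case where Recycler 1 bids 2 and Recycler 3 bids 2.
Truthful bid 29: wins, pays 29, utility 29 - 29 = 0.
Bid 19 instead: wins, pays 19, utility 29 - 19 = 10.
Since 10 > 0, bidding 19 is strictly better here, so truthful bidding is not dominant.

No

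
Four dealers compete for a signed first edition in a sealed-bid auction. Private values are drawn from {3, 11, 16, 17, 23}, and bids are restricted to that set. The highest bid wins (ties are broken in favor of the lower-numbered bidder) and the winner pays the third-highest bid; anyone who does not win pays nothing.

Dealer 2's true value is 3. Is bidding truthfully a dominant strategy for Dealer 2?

Yes

Check each profile of the others' bids and compare truth against every alternative bid.
Others bid (3, 11, 11): truth gives 0, best alternative gives -8.
Others bid (3, 3, 3): truth gives 0, best alternative gives 0.
Others bid (3, 3, 11): truth gives 0, best alternative gives 0.
Others bid (3, 3, 16): truth gives 0, best alternative gives 0.
Others bid (3, 3, 17): truth gives 0, best alternative gives 0.
Others bid (3, 3, 23): truth gives 0, best alternative gives 0.
(Remaining 119 profiles checked similarly; truth is weakly best in each.)
In every case the truthful bid is at least as good as any alternative, so it is a dominant strategy.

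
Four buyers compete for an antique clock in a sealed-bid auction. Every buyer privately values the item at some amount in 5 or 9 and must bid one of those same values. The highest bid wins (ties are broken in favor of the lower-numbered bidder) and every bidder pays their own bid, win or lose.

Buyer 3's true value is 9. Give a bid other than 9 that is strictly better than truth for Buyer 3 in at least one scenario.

5

Suppose Buyer 1 bids 5, Buyer 2 bids 9 and Buyer 4 bids 5.
Bid 9: loses but pays 9, utility -9.
Bid 5: loses but pays 5, utility -5.
So bidding 5 beats truth here (-5 > -9).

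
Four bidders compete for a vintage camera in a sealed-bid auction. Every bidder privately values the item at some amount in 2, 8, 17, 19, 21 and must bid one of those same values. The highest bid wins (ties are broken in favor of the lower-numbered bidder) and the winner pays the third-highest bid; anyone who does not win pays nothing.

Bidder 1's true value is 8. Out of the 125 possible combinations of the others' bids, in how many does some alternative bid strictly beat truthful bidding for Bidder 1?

Others bid (2, 2, 17): truth gives 0; bid 17 gives 6 > 0. Violating.
Others bid (2, 2, 19): truth gives 0; bid 19 gives 6 > 0. Violating.
Others bid (2, 2, 21): truth gives 0; bid 21 gives 6 > 0. Violating.
Others bid (2, 17, 2): truth gives 0; bid 17 gives 6 > 0. Violating.
Others bid (2, 2, 2): truth gives 6; no alternative beats it.
Others bid (2, 2, 8): truth gives 6; no alternative beats it.
(Checking all 125 profiles: 9 have a profitable deviation, 116 do not.)

9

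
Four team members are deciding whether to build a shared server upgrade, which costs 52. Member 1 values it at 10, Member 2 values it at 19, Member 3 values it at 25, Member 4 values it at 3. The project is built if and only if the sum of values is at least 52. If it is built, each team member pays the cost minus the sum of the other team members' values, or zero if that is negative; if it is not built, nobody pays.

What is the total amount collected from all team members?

39

Total value 57 ≥ cost 52, so it is built.
Member 1: others sum to 47; max(0, 52 - 47) = 5.
Member 2: others sum to 38; max(0, 52 - 38) = 14.
Member 3: others sum to 32; max(0, 52 - 32) = 20.
Member 4: others sum to 54; max(0, 52 - 54) = 0.
Total collected = 5 + 14 + 20 + 0 = 39.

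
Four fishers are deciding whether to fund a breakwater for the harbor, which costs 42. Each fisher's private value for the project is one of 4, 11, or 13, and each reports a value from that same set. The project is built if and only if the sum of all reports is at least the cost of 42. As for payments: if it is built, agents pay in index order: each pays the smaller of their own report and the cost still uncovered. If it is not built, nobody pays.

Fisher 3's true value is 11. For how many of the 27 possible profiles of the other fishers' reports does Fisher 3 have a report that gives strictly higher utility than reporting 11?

1

Others report (13, 13, 13): truth gives 0; report 4 gives 7 > 0. Violating.
Others report (4, 4, 4): truth gives 0; no alternative beats it.
Others report (4, 4, 11): truth gives 0; no alternative beats it.
(Checking all 27 profiles: 1 has a profitable deviation, 26 do not.)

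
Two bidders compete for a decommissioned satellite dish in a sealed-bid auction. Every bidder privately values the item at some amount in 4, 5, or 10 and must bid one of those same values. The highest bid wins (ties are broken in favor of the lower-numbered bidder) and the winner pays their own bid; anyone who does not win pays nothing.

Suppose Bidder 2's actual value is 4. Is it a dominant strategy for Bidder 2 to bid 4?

Check each profile of the others' bids and compare truth against every alternative bid.
Others bid (4): truth gives 0, best alternative gives -1.
Others bid (5): truth gives 0, best alternative gives 0.
Others bid (10): truth gives 0, best alternative gives 0.
In every case the truthful bid is at least as good as any alternative, so it is a dominant strategy.

Yes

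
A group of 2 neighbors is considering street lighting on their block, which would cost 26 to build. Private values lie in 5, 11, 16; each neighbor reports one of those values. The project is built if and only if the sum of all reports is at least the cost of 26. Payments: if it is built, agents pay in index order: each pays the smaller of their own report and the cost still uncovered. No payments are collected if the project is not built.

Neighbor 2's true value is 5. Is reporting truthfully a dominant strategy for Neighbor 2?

Check each profile of the others' reports and compare truth against every alternative report.
Others report (16): truth gives 0, best alternative gives -5.
Others report (5): truth gives 0, best alternative gives 0.
Others report (11): truth gives 0, best alternative gives 0.
In every case the truthful report is at least as good as any alternative, so it is a dominant strategy.

Yes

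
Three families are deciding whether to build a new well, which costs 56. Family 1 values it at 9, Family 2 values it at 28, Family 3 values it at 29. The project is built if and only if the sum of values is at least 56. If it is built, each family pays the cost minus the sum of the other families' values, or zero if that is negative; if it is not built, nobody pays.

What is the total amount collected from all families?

Total value 66 ≥ cost 56, so it is built.
Family 1: others sum to 57; max(0, 56 - 57) = 0.
Family 2: others sum to 38; max(0, 56 - 38) = 18.
Family 3: others sum to 37; max(0, 56 - 37) = 19.
Total collected = 0 + 18 + 19 = 37.

37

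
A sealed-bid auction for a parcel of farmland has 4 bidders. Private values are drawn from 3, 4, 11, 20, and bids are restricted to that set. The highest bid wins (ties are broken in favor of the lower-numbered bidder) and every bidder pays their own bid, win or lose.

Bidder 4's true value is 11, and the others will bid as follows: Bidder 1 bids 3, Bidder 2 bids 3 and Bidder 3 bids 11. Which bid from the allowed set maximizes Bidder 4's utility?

Bid 3: loses but pays 3, utility -3.
Bid 4: loses but pays 4, utility -4.
Bid 11: loses but pays 11, utility -11.
Bid 20: wins, pays 20, utility 11 - 20 = -9.
The best choice is 3 with utility -3.

3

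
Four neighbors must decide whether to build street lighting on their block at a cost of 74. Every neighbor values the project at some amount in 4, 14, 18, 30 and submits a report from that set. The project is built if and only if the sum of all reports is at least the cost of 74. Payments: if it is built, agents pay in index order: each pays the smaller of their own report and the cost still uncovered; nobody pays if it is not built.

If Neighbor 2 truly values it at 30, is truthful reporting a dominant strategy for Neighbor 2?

No

Consider the case where Neighbor 1 reports 4, Neighbor 3 reports 30 and Neighbor 4 reports 30.
Truthful report 30: project built, pays 30, utility 30 - 30 = 0.
Report 14 instead: project built, pays 14, utility 30 - 14 = 16.
Since 16 > 0, reporting 14 is strictly better here, so truthful reporting is not dominant.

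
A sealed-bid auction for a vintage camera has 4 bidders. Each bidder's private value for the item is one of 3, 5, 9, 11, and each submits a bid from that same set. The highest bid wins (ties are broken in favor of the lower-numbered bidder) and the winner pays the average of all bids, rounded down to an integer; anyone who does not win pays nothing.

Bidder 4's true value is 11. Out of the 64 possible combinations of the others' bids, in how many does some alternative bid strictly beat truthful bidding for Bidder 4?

4

Others bid (3, 3, 3): truth gives 6; bid 5 gives 8 > 6. Violating.
Others bid (3, 5, 5): truth gives 5; bid 9 gives 6 > 5. Violating.
Others bid (5, 3, 5): truth gives 5; bid 9 gives 6 > 5. Violating.
Others bid (5, 5, 3): truth gives 5; bid 9 gives 6 > 5. Violating.
Others bid (3, 3, 5): truth gives 6; no alternative beats it.
Others bid (3, 3, 9): truth gives 5; no alternative beats it.
(Checking all 64 profiles: 4 have a profitable deviation, 60 do not.)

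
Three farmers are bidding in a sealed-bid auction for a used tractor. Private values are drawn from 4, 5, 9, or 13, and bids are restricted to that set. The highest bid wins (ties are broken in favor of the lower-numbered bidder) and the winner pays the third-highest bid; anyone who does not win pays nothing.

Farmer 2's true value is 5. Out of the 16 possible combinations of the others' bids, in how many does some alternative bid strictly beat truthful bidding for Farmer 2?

Others bid (4, 9): truth gives 0; bid 9 gives 1 > 0. Violating.
Others bid (4, 13): truth gives 0; bid 13 gives 1 > 0. Violating.
Others bid (5, 4): truth gives 0; bid 9 gives 1 > 0. Violating.
Others bid (9, 4): truth gives 0; bid 13 gives 1 > 0. Violating.
Others bid (4, 4): truth gives 1; no alternative beats it.
Others bid (4, 5): truth gives 1; no alternative beats it.
(Checking all 16 profiles: 4 have a profitable deviation, 12 do not.)

4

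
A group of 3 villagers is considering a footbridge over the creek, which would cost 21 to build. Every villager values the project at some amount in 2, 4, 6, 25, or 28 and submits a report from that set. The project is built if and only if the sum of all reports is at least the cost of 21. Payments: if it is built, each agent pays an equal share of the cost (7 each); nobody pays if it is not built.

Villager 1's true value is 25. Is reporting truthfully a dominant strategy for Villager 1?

Yes

Check each profile of the others' reports and compare truth against every alternative report.
Others report (2, 2): truth gives 18, best alternative gives 18.
Others report (2, 4): truth gives 18, best alternative gives 18.
Others report (2, 6): truth gives 18, best alternative gives 18.
Others report (2, 25): truth gives 18, best alternative gives 18.
Others report (2, 28): truth gives 18, best alternative gives 18.
Others report (4, 2): truth gives 18, best alternative gives 18.
(Remaining 19 profiles checked similarly; truth is weakly best in each.)
In every case the truthful report is at least as good as any alternative, so it is a dominant strategy.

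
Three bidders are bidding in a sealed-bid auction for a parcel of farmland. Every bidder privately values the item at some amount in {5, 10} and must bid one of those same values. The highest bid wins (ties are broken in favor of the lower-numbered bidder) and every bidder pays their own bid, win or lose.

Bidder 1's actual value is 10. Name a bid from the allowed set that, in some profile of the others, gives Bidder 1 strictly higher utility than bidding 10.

5

Suppose Bidder 2 bids 5 and Bidder 3 bids 5.
Bid 10: wins, pays 10, utility 10 - 10 = 0.
Bid 5: wins, pays 5, utility 10 - 5 = 5.
So bidding 5 beats truth here (5 > 0).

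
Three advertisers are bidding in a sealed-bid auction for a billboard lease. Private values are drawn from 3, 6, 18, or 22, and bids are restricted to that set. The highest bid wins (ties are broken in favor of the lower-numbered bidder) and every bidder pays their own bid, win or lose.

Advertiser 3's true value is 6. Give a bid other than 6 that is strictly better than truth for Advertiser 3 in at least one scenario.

3

Suppose Advertiser 1 bids 3 and Advertiser 2 bids 6.
Bid 6: loses but pays 6, utility -6.
Bid 3: loses but pays 3, utility -3.
So bidding 3 beats truth here (-3 > -6).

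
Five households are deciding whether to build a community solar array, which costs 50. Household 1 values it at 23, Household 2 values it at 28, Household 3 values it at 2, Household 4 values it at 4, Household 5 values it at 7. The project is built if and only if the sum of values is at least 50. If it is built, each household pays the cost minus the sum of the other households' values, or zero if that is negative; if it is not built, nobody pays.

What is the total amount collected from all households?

23

Total value 64 ≥ cost 50, so it is built.
Household 1: others sum to 41; max(0, 50 - 41) = 9.
Household 2: others sum to 36; max(0, 50 - 36) = 14.
Household 3: others sum to 62; max(0, 50 - 62) = 0.
Household 4: others sum to 60; max(0, 50 - 60) = 0.
Household 5: others sum to 57; max(0, 50 - 57) = 0.
Total collected = 9 + 14 + 0 + 0 + 0 = 23.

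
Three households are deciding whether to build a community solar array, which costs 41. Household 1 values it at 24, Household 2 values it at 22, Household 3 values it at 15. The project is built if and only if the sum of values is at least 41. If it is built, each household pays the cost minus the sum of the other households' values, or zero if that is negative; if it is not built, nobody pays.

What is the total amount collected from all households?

Total value 61 ≥ cost 41, so it is built.
Household 1: others sum to 37; max(0, 41 - 37) = 4.
Household 2: others sum to 39; max(0, 41 - 39) = 2.
Household 3: others sum to 46; max(0, 41 - 46) = 0.
Total collected = 4 + 2 + 0 = 6.

6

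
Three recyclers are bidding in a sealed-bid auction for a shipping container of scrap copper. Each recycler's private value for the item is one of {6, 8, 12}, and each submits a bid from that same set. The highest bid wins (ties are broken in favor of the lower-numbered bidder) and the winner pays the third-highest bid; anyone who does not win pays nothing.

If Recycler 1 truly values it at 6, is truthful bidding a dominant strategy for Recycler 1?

Yes

Check each profile of the others' bids and compare truth against every alternative bid.
Others bid (8, 8): truth gives 0, best alternative gives -2.
Others bid (6, 6): truth gives 0, best alternative gives 0.
Others bid (6, 8): truth gives 0, best alternative gives 0.
Others bid (6, 12): truth gives 0, best alternative gives 0.
Others bid (8, 6): truth gives 0, best alternative gives 0.
Others bid (8, 12): truth gives 0, best alternative gives 0.
(Remaining 3 profiles checked similarly; truth is weakly best in each.)
In every case the truthful bid is at least as good as any alternative, so it is a dominant strategy.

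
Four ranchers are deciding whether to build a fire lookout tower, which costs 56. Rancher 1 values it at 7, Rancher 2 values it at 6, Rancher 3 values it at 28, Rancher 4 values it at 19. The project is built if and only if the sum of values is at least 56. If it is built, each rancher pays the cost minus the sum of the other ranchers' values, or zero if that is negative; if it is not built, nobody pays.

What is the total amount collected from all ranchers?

44

Total value 60 ≥ cost 56, so it is built.
Rancher 1: others sum to 53; max(0, 56 - 53) = 3.
Rancher 2: others sum to 54; max(0, 56 - 54) = 2.
Rancher 3: others sum to 32; max(0, 56 - 32) = 24.
Rancher 4: others sum to 41; max(0, 56 - 41) = 15.
Total collected = 3 + 2 + 24 + 15 = 44.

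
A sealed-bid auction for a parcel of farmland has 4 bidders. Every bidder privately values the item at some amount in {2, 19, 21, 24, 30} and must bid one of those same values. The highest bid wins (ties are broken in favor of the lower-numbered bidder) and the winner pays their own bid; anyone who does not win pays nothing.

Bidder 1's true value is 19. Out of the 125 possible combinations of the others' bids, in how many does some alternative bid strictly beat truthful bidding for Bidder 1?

Others bid (2, 2, 2): truth gives 0; bid 2 gives 17 > 0. Violating.
Others bid (2, 2, 19): truth gives 0; no alternative beats it.
Others bid (2, 2, 21): truth gives 0; no alternative beats it.
(Checking all 125 profiles: 1 has a profitable deviation, 124 do not.)

1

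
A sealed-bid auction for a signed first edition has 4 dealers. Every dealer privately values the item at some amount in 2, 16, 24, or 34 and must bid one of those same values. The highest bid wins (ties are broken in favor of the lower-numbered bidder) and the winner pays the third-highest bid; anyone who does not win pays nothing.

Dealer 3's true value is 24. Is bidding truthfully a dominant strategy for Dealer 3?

Consider the case where Dealer 1 bids 2, Dealer 2 bids 2 and Dealer 4 bids 34.
Truthful bid 24: loses, pays 0, utility 0.
Bid 34 instead: wins, pays 2, utility 24 - 2 = 22.
Since 22 > 0, bidding 34 is strictly better here, so truthful bidding is not dominant.

No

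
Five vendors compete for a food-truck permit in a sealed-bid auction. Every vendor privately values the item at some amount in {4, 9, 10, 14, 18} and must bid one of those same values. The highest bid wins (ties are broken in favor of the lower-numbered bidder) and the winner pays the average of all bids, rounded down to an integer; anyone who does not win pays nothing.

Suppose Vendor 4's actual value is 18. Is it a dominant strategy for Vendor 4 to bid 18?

No

Consider the case where Vendor 1 bids 4, Vendor 2 bids 4, Vendor 3 bids 4 and Vendor 5 bids 4.
Truthful bid 18: wins, pays 6, utility 18 - 6 = 12.
Bid 9 instead: wins, pays 5, utility 18 - 5 = 13.
Since 13 > 12, bidding 9 is strictly better here, so truthful bidding is not dominant.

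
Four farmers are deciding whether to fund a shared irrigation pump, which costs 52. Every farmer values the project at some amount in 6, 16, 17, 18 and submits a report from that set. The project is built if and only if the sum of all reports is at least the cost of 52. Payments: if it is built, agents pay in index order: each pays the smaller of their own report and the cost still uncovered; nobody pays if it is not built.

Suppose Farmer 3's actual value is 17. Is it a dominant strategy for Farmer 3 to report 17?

No

Consider the case where Farmer 1 reports 6, Farmer 2 reports 16 and Farmer 4 reports 16.
Truthful report 17: project built, pays 17, utility 17 - 17 = 0.
Report 16 instead: project built, pays 16, utility 17 - 16 = 1.
Since 1 > 0, reporting 16 is strictly better here, so truthful reporting is not dominant.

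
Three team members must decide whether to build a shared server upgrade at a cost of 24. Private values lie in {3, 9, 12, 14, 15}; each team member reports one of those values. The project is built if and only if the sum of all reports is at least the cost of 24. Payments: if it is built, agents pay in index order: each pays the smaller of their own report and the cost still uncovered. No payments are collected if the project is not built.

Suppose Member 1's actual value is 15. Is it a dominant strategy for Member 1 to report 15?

No

Consider the case where Member 2 reports 3 and Member 3 reports 9.
Truthful report 15: project built, pays 15, utility 15 - 15 = 0.
Report 12 instead: project built, pays 12, utility 15 - 12 = 3.
Since 3 > 0, reporting 12 is strictly better here, so truthful reporting is not dominant.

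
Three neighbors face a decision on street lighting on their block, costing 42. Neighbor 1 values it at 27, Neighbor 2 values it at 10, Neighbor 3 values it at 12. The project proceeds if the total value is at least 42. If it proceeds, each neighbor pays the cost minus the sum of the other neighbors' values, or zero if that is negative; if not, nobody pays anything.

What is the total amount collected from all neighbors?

28

Total value 49 ≥ cost 42, so it is built.
Neighbor 1: others sum to 22; max(0, 42 - 22) = 20.
Neighbor 2: others sum to 39; max(0, 42 - 39) = 3.
Neighbor 3: others sum to 37; max(0, 42 - 37) = 5.
Total collected = 20 + 3 + 5 = 28.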